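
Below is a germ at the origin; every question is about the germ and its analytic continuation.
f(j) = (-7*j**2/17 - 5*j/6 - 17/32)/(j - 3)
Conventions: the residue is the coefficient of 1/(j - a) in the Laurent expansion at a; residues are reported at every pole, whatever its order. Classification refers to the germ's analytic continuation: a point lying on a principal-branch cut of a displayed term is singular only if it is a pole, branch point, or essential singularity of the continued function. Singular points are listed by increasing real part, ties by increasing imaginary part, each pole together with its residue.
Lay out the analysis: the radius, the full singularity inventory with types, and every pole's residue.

Radius of convergence at 0: 3.
At 3: a pole of order 1; residue -3665/544.

Denominator factor (j - 3): pole of order 1 at 3, modulus 3.
The radius of convergence is the smallest modulus among the singular points: 3.
At the order-1 pole 3 set g(j) = (j - (3))*f(j) = -7*j**2/17 - 5*j/6 - 17/32.
Simple pole: residue = g(a) at a = 3, which is -3665/544.


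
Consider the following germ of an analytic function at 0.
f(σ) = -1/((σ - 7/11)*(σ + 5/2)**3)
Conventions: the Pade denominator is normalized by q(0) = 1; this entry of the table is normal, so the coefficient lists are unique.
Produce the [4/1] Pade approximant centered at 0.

Taylor coefficients needed (expand at 0): a_0 = 88/875, a_1 = 1144/30625, a_2 = 166408/1071875, a_3 = 1347544/7503125, a_4 = 84256744/262609375, a_5 = 22176705848/45956640625.
Write the denominator as Q(σ) = 1 + q1*σ. Requiring Q*f - P = O(σ^6) with deg P <= 4 kills the coefficients of σ^5..σ^5 in Q*f:
  σ^5: a_5 + q1*a_4 = 0, i.e. 22176705848/45956640625 + (84256744/262609375)*q1 = 0.
Solving this linear system: q1 = -252008021/167556025.
The numerator is Q*f truncated at degree 4: P0 = a_0 = 88/875; P1 = a_1 + q1*a_0 = -2385716784/20944503125; P2 = a_2 + q1*a_1 = 798038208/8055578125; P3 = a_3 + q1*a_2 = -28223214976/523612578125; P4 = a_4 + q1*a_3 = 26560465536/523612578125.

The Pade approximant has numerator coefficients [88/875, -2385716784/20944503125, 798038208/8055578125, -28223214976/523612578125, 26560465536/523612578125]; denominator coefficients [1, -252008021/167556025].


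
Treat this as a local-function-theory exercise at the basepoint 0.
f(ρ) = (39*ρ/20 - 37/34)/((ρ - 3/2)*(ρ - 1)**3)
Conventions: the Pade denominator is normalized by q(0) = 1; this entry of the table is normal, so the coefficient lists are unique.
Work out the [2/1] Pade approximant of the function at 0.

Taylor coefficients needed (expand at 0): a_0 = -37/51, a_1 = -2081/1530, a_2 = -6241/4590, a_3 = -2488/6885.
Write the denominator as Q(ρ) = 1 + q1*ρ. Requiring Q*f - P = O(ρ^4) with deg P <= 2 kills the coefficients of ρ^3..ρ^3 in Q*f:
  ρ^3: a_3 + q1*a_2 = 0, i.e. -2488/6885 + (-6241/4590)*q1 = 0.
Solving this linear system: q1 = -4976/18723.
The numerator is Q*f truncated at degree 2: P0 = a_0 = -37/51; P1 = a_1 + q1*a_0 = -1238489/1060970; P2 = a_2 + q1*a_1 = -211815/212194.

The Pade approximant has numerator coefficients [-37/51, -1238489/1060970, -211815/212194]; denominator coefficients [1, -4976/18723].


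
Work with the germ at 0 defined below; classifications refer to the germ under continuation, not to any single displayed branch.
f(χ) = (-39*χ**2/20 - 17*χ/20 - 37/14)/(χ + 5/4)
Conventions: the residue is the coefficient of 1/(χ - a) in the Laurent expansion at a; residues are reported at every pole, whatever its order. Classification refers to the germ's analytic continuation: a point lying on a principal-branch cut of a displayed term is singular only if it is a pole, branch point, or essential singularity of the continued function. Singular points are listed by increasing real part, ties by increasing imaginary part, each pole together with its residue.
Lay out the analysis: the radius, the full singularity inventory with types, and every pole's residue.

Radius of convergence at 0: 5/4.
At -5/4: a pole of order 1; residue -2073/448.

Denominator factor (χ + 5/4): pole of order 1 at -5/4, modulus 5/4.
The radius of convergence is the smallest modulus among the singular points: 5/4.
At the order-1 pole -5/4 set g(χ) = (χ - (-5/4))*f(χ) = -39*χ**2/20 - 17*χ/20 - 37/14.
Simple pole: residue = g(a) at a = -5/4, which is -2073/448.


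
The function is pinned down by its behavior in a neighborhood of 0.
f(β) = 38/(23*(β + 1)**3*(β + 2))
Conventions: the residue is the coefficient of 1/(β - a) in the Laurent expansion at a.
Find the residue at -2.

At the order-1 pole -2 set g(β) = (β - (-2))*f(β) = 38/(23*(β + 1)**3).
Simple pole: residue = g(a) at a = -2, which is -38/23.

The residue is -38/23.


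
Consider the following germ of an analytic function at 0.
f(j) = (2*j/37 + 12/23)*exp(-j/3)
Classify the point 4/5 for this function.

The point is a regular point.

There is no denominator, hence no pole anywhere.
The factor exp(-j/3) is entire.
So the germ continues analytically to 4/5.


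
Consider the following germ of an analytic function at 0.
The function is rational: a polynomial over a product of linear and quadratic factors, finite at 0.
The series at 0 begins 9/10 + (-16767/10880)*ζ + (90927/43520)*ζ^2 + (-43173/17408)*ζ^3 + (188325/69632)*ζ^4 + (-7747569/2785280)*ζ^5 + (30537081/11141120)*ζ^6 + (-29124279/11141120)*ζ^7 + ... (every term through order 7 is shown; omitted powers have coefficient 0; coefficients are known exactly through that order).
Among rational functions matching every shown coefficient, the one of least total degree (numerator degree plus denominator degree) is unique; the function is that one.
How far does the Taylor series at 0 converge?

No rational of total degree below 5 reproduces all 8 coefficients; solving the [2/3] Pade equations on them gives f(ζ) = (ζ**2/3 + 39*ζ/34 + 32/15)/(ζ + 4/3)**3, whose expansion matches every shown term.
Denominator factor (ζ + 4/3)^3: pole of order 3 at -4/3, modulus 4/3.
The radius of convergence is the smallest modulus among the singular points: 4/3.

The radius of convergence is 4/3.


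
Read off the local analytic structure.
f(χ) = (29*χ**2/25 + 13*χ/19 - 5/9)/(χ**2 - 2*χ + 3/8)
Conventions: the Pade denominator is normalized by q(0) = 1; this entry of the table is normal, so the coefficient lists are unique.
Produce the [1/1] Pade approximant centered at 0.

The Pade approximant has numerator coefficients [-40/27, 321616/2998485]; denominator coefficients [1, -365969/87675].

Taylor coefficients needed (expand at 0): a_0 = -40/27, a_1 = -9352/1539, a_2 = -2927752/115425.
Write the denominator as Q(χ) = 1 + q1*χ. Requiring Q*f - P = O(χ^3) with deg P <= 1 kills the coefficients of χ^2..χ^2 in Q*f:
  χ^2: a_2 + q1*a_1 = 0, i.e. -2927752/115425 + (-9352/1539)*q1 = 0.
Solving this linear system: q1 = -365969/87675.
The numerator is Q*f truncated at degree 1: P0 = a_0 = -40/27; P1 = a_1 + q1*a_0 = 321616/2998485.


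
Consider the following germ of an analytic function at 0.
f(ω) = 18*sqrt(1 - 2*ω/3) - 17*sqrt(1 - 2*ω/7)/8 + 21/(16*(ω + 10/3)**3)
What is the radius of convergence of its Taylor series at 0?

Denominator factor (ω + 10/3)^3: pole of order 3 at -10/3, modulus 10/3.
Branch term (18)*sqrt(1 - ω/(3/2)): its argument vanishes at ω = 3/2, a square-root branch point, modulus 3/2.
Branch term (-17/8)*sqrt(1 - ω/(7/2)): its argument vanishes at ω = 7/2, a square-root branch point, modulus 7/2.
The radius of convergence is the smallest modulus among the singular points: 3/2.

The radius of convergence is 3/2.


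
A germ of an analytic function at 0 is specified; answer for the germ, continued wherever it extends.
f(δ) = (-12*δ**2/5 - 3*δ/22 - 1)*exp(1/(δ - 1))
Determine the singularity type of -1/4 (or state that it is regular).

There is no denominator, hence no pole anywhere.
The essential point of exp(1/(δ - (1))) is 1, not -1/4.
So the germ continues analytically to -1/4.

The point is a regular point.


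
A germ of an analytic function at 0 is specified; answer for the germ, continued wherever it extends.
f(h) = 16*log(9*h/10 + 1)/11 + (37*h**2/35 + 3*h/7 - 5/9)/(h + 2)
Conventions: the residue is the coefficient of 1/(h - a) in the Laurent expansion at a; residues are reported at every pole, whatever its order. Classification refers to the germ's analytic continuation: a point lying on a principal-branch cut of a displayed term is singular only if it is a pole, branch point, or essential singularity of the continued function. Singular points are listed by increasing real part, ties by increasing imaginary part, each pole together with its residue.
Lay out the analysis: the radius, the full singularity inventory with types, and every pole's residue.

Radius of convergence at 0: 10/9.
At -2: a pole of order 1; residue 887/315.
At -10/9: a logarithmic branch point.

Denominator factor (h + 2): pole of order 1 at -2, modulus 2.
Branch term (16/11)*log(1 - h/(-10/9)): its argument vanishes at h = -10/9, a logarithmic branch point, modulus 10/9.
The radius of convergence is the smallest modulus among the singular points: 10/9.
The branch term is analytic at -2 and contributes nothing to the residue; only the rational part matters.
At the order-1 pole -2 set g(h) = (h - (-2))*(rational part) = 37*h**2/35 + 3*h/7 - 5/9.
Simple pole: residue = g(a) at a = -2, which is 887/315.
List the singular points by increasing real part (a conjugate pair: the negative imaginary part first).


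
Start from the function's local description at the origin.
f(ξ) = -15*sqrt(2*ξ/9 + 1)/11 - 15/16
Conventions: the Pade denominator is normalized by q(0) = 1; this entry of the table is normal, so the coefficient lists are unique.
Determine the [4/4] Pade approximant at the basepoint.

Taylor coefficients needed (expand at 0): a_0 = -405/176, a_1 = -5/33, a_2 = 5/594, a_3 = -5/5346, a_4 = 25/192456, a_5 = -35/1732104, a_6 = 35/10392624, a_7 = -5/8503056, a_8 = 65/612220032.
Write the denominator as Q(ξ) = 1 + q1*ξ + q2*ξ^2 + q3*ξ^3 + q4*ξ^4. Requiring Q*f - P = O(ξ^9) with deg P <= 4 kills the coefficients of ξ^5..ξ^8 in Q*f:
  ξ^5: a_5 + q1*a_4 + q2*a_3 + q3*a_2 + q4*a_1 = 0, i.e. -35/1732104 + (25/192456)*q1 + (-5/5346)*q2 + (5/594)*q3 + (-5/33)*q4 = 0.
  ξ^6: a_6 + q1*a_5 + q2*a_4 + q3*a_3 + q4*a_2 = 0, i.e. 35/10392624 + (-35/1732104)*q1 + (25/192456)*q2 + (-5/5346)*q3 + (5/594)*q4 = 0.
  ξ^7: a_7 + q1*a_6 + q2*a_5 + q3*a_4 + q4*a_3 = 0, i.e. -5/8503056 + (35/10392624)*q1 + (-35/1732104)*q2 + (25/192456)*q3 + (-5/5346)*q4 = 0.
  ξ^8: a_8 + q1*a_7 + q2*a_6 + q3*a_5 + q4*a_4 = 0, i.e. 65/612220032 + (-5/8503056)*q1 + (35/10392624)*q2 + (-35/1732104)*q3 + (25/192456)*q4 = 0.
Solving this linear system: q1 = 7/18, q2 = 5/108, q3 = 5/2916, q4 = 1/104976.
The numerator is Q*f truncated at degree 4: P0 = a_0 = -405/176; P1 = a_1 + q1*a_0 = -1105/1056; P2 = a_2 + q1*a_1 + q2*a_0 = -995/6336; P3 = a_3 + q1*a_2 + q2*a_1 + q3*a_0 = -1475/171072; P4 = a_4 + q1*a_3 + q2*a_2 + q3*a_1 + q4*a_0 = -775/6158592.

The Pade approximant has numerator coefficients [-405/176, -1105/1056, -995/6336, -1475/171072, -775/6158592]; denominator coefficients [1, 7/18, 5/108, 5/2916, 1/104976].


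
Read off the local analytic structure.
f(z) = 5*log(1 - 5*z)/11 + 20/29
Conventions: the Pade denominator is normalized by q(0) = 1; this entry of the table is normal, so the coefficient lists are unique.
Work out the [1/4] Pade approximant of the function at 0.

The Pade approximant has numerator coefficients [20/29, -638329015/146092111]; denominator coefficients [1, -2784559/915938, -3260615/1831876, -37919675/10991256, -47911625/7327504].

Taylor coefficients needed (expand at 0): a_0 = 20/29, a_1 = -25/11, a_2 = -125/22, a_3 = -625/33, a_4 = -3125/44, a_5 = -3125/11.
Write the denominator as Q(z) = 1 + q1*z + q2*z^2 + q3*z^3 + q4*z^4. Requiring Q*f - P = O(z^6) with deg P <= 1 kills the coefficients of z^2..z^5 in Q*f:
  z^2: a_2 + q1*a_1 + q2*a_0 = 0, i.e. -125/22 + (-25/11)*q1 + (20/29)*q2 = 0.
  z^3: a_3 + q1*a_2 + q2*a_1 + q3*a_0 = 0, i.e. -625/33 + (-125/22)*q1 + (-25/11)*q2 + (20/29)*q3 = 0.
  z^4: a_4 + q1*a_3 + q2*a_2 + q3*a_1 + q4*a_0 = 0, i.e. -3125/44 + (-625/33)*q1 + (-125/22)*q2 + (-25/11)*q3 + (20/29)*q4 = 0.
  z^5: a_5 + q1*a_4 + q2*a_3 + q3*a_2 + q4*a_1 = 0, i.e. -3125/11 + (-3125/44)*q1 + (-625/33)*q2 + (-125/22)*q3 + (-25/11)*q4 = 0.
Solving this linear system: q1 = -2784559/915938, q2 = -3260615/1831876, q3 = -37919675/10991256, q4 = -47911625/7327504.
The numerator is Q*f truncated at degree 1: P0 = a_0 = 20/29; P1 = a_1 + q1*a_0 = -638329015/146092111.


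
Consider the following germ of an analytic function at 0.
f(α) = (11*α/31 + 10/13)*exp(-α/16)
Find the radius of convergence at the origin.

The radius of convergence is infinite.

The factor exp(-α/16) is entire and contributes no finite singular point.
The polynomial part has no poles.
No finite singular points: the Taylor series at 0 converges everywhere.


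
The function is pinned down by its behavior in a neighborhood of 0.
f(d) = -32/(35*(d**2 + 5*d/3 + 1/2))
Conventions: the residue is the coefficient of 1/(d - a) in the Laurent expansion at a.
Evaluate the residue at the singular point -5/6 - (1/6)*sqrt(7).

The factor d**2 + 5*d/3 + 1/2 splits as (d - a)(d - a') with a = -5/6 - (1/6)*sqrt(7), a' = -5/6 + (1/6)*sqrt(7). At the order-1 pole a set g(d) = (d - a)*f(d) = [-32/35] / (d - a').
Simple pole: residue = g(a) at a = -5/6 - (1/6)*sqrt(7), which is (96/245)*sqrt(7).

The residue is (96/245)*sqrt(7).


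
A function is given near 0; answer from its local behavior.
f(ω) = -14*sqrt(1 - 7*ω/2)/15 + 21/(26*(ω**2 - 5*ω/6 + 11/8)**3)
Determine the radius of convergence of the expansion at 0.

Denominator factor (ω**2 - 5*ω/6 + 11/8)^3: discriminant -173/36, complex-conjugate roots (5/12) + ((1/12)*sqrt(173))*i and (5/12) - ((1/12)*sqrt(173))*i; poles of order 3, moduli (1/4)*sqrt(22) and (1/4)*sqrt(22).
Branch term (-14/15)*sqrt(1 - ω/(2/7)): its argument vanishes at ω = 2/7, a square-root branch point, modulus 2/7.
The radius of convergence is the smallest modulus among the singular points: 2/7.

The radius of convergence is 2/7.


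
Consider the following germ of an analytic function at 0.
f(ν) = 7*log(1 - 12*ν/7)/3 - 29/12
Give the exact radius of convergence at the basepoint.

Branch term (7/3)*log(1 - ν/(7/12)): its argument vanishes at ν = 7/12, a logarithmic branch point, modulus 7/12.
The radius of convergence is the smallest modulus among the singular points: 7/12.

The radius of convergence is 7/12.


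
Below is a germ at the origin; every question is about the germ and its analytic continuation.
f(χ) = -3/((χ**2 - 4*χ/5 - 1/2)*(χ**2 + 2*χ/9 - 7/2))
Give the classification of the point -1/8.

The point is a regular point.

Denominator factors: χ**2 - 4*χ/5 - 1/2 = -123/320 at χ = -1/8; χ**2 + 2*χ/9 - 7/2 = -2023/576 at χ = -1/8 — none vanishes.
So the germ continues analytically to -1/8.


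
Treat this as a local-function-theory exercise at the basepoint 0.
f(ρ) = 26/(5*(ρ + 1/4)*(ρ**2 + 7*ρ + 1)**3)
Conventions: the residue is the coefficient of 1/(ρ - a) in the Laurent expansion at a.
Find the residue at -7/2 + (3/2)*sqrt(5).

The residue is 53248/6655 + (241091344/67381875)*sqrt(5).


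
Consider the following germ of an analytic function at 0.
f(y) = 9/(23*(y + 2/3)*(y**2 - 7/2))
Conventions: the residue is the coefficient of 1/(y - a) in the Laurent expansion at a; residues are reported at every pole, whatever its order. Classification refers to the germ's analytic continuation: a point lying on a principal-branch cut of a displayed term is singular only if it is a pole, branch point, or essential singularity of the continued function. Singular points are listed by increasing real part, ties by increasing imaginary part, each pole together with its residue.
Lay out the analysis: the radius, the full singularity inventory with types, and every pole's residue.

Radius of convergence at 0: 2/3.
At -(1/2)*sqrt(14): a pole of order 1; residue 81/1265 + (54/8855)*sqrt(14).
At -2/3: a pole of order 1; residue -162/1265.
At (1/2)*sqrt(14): a pole of order 1; residue 81/1265 - (54/8855)*sqrt(14).

Denominator factor (y**2 - 7/2): discriminant 14, real irrational roots (1/2)*sqrt(14) and -(1/2)*sqrt(14); poles of order 1, moduli (1/2)*sqrt(14) and (1/2)*sqrt(14).
Denominator factor (y + 2/3): pole of order 1 at -2/3, modulus 2/3.
The radius of convergence is the smallest modulus among the singular points: 2/3.
The factor y**2 - 7/2 splits as (y - a)(y - a') with a = -(1/2)*sqrt(14), a' = (1/2)*sqrt(14). At the order-1 pole a set g(y) = (y - a)*f(y) = [9/(23*(y + 2/3))] / (y - a').
Simple pole: residue = g(a) at a = -(1/2)*sqrt(14), which is 81/1265 + (54/8855)*sqrt(14).
At the order-1 pole -2/3 set g(y) = (y - (-2/3))*f(y) = 9/(23*(y**2 - 7/2)).
Simple pole: residue = g(a) at a = -2/3, which is -162/1265.
The factor y**2 - 7/2 splits as (y - a)(y - a') with a = (1/2)*sqrt(14), a' = -(1/2)*sqrt(14). At the order-1 pole a set g(y) = (y - a)*f(y) = [9/(23*(y + 2/3))] / (y - a').
Simple pole: residue = g(a) at a = (1/2)*sqrt(14), which is 81/1265 - (54/8855)*sqrt(14).
List the singular points by increasing real part (a conjugate pair: the negative imaginary part first).


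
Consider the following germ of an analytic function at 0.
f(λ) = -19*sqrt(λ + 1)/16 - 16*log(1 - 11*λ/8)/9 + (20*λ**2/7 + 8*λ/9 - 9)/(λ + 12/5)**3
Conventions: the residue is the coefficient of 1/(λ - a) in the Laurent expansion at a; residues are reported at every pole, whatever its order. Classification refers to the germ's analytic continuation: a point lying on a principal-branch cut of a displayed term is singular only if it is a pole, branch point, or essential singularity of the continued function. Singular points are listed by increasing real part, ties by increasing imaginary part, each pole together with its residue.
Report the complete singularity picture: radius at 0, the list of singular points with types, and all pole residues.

Denominator factor (λ + 12/5)^3: pole of order 3 at -12/5, modulus 12/5.
Branch term (-19/16)*sqrt(1 - λ/(-1)): its argument vanishes at λ = -1, a square-root branch point, modulus 1.
Branch term (-16/9)*log(1 - λ/(8/11)): its argument vanishes at λ = 8/11, a logarithmic branch point, modulus 8/11.
The radius of convergence is the smallest modulus among the singular points: 8/11.
The branch terms are analytic at -12/5 and contribute nothing to the residue; only the rational part matters.
At the order-3 pole -12/5 set g(λ) = (λ - (-12/5))^3*(rational part) = 20*λ**2/7 + 8*λ/9 - 9.
Order-3 pole: residue = g''(a)/2; g''(-12/5) = 40/7, so the residue is 20/7.
List the singular points by increasing real part (a conjugate pair: the negative imaginary part first).

Radius of convergence at 0: 8/11.
At -12/5: a pole of order 3; residue 20/7.
At -1: an algebraic (square-root) branch point.
At 8/11: a logarithmic branch point.


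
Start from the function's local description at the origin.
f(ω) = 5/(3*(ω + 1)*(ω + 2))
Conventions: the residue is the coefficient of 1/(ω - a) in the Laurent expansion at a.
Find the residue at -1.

At the order-1 pole -1 set g(ω) = (ω - (-1))*f(ω) = 5/(3*(ω + 2)).
Simple pole: residue = g(a) at a = -1, which is 5/3.

The residue is 5/3.


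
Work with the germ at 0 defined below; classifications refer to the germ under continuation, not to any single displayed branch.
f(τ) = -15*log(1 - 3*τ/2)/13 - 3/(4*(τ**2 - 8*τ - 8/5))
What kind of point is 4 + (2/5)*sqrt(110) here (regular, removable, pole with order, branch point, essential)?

The point is a pole of order 1.

The denominator factor τ**2 - 8*τ - 8/5 vanishes at 4 + (2/5)*sqrt(110) and appears to the power 1; the numerator there equals -3/4, nonzero, and no other factor vanishes.
The branch terms are analytic at this point.
Hence a pole whose order is the multiplicity, 1.


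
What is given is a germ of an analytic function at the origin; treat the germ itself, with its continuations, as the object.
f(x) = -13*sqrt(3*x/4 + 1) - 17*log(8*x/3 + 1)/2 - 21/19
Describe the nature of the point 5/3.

There is no denominator, hence no pole anywhere.
Branch term log(1 - x/(-3/8)): argument at 5/3 is 49/9, nonzero, so 5/3 is not its branch point (a point on a principal cut is still regular for the continued germ).
Branch term sqrt(1 - x/(-4/3)): argument at 5/3 is 9/4, nonzero, so 5/3 is not its branch point (a point on a principal cut is still regular for the continued germ).
So the germ continues analytically to 5/3.

The point is a regular point.


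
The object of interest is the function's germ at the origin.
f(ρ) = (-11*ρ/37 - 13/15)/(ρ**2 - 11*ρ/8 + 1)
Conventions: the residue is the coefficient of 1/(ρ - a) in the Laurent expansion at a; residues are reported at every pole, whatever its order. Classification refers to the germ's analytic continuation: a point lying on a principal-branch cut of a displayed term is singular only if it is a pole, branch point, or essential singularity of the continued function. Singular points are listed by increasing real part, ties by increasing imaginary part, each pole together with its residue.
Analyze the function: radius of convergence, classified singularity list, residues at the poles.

Denominator factor (ρ**2 - 11*ρ/8 + 1): discriminant -135/64, complex-conjugate roots (11/16) + ((3/16)*sqrt(15))*i and (11/16) - ((3/16)*sqrt(15))*i; poles of order 1, moduli 1 and 1.
The radius of convergence is the smallest modulus among the singular points: 1.
The factor ρ**2 - 11*ρ/8 + 1 splits as (ρ - a)(ρ - a') with a = (11/16) - ((3/16)*sqrt(15))*i, a' = (11/16) + ((3/16)*sqrt(15))*i. At the order-1 pole a set g(ρ) = (ρ - a)*f(ρ) = [-11*ρ/37 - 13/15] / (ρ - a').
Simple pole: residue = g(a) at a = (11/16) - ((3/16)*sqrt(15))*i, which is (-11/74) - ((9511/49950)*sqrt(15))*i.
The factor ρ**2 - 11*ρ/8 + 1 splits as (ρ - a)(ρ - a') with a = (11/16) + ((3/16)*sqrt(15))*i, a' = (11/16) - ((3/16)*sqrt(15))*i. At the order-1 pole a set g(ρ) = (ρ - a)*f(ρ) = [-11*ρ/37 - 13/15] / (ρ - a').
Simple pole: residue = g(a) at a = (11/16) + ((3/16)*sqrt(15))*i, which is (-11/74) + ((9511/49950)*sqrt(15))*i.
List the singular points by increasing real part (a conjugate pair: the negative imaginary part first).

Radius of convergence at 0: 1.
At (11/16) - ((3/16)*sqrt(15))*i: a pole of order 1; residue (-11/74) - ((9511/49950)*sqrt(15))*i.
At (11/16) + ((3/16)*sqrt(15))*i: a pole of order 1; residue (-11/74) + ((9511/49950)*sqrt(15))*i.


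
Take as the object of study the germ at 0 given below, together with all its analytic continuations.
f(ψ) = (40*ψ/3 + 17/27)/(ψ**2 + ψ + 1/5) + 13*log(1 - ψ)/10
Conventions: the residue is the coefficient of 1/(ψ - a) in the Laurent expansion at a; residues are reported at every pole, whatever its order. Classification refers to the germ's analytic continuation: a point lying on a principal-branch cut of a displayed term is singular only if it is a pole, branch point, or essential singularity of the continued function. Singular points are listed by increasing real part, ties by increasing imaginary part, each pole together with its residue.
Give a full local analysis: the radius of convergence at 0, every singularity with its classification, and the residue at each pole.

Denominator factor (ψ**2 + ψ + 1/5): discriminant 1/5, real irrational roots -1/2 + (1/10)*sqrt(5) and -1/2 - (1/10)*sqrt(5); poles of order 1, moduli 1/2 - (1/10)*sqrt(5) and 1/2 + (1/10)*sqrt(5).
Branch term (13/10)*log(1 - ψ/(1)): its argument vanishes at ψ = 1, a logarithmic branch point, modulus 1.
The radius of convergence is the smallest modulus among the singular points: 1/2 - (1/10)*sqrt(5).
The branch term is analytic at -1/2 - (1/10)*sqrt(5) and contributes nothing to the residue; only the rational part matters.
The factor ψ**2 + ψ + 1/5 splits as (ψ - a)(ψ - a') with a = -1/2 - (1/10)*sqrt(5), a' = -1/2 + (1/10)*sqrt(5). At the order-1 pole a set g(ψ) = (ψ - a)*(rational part) = [40*ψ/3 + 17/27] / (ψ - a').
Simple pole: residue = g(a) at a = -1/2 - (1/10)*sqrt(5), which is 20/3 + (163/27)*sqrt(5).
The branch term is analytic at -1/2 + (1/10)*sqrt(5) and contributes nothing to the residue; only the rational part matters.
The factor ψ**2 + ψ + 1/5 splits as (ψ - a)(ψ - a') with a = -1/2 + (1/10)*sqrt(5), a' = -1/2 - (1/10)*sqrt(5). At the order-1 pole a set g(ψ) = (ψ - a)*(rational part) = [40*ψ/3 + 17/27] / (ψ - a').
Simple pole: residue = g(a) at a = -1/2 + (1/10)*sqrt(5), which is 20/3 - (163/27)*sqrt(5).
List the singular points by increasing real part (a conjugate pair: the negative imaginary part first).

Radius of convergence at 0: 1/2 - (1/10)*sqrt(5).
At -1/2 - (1/10)*sqrt(5): a pole of order 1; residue 20/3 + (163/27)*sqrt(5).
At -1/2 + (1/10)*sqrt(5): a pole of order 1; residue 20/3 - (163/27)*sqrt(5).
At 1: a logarithmic branch point.


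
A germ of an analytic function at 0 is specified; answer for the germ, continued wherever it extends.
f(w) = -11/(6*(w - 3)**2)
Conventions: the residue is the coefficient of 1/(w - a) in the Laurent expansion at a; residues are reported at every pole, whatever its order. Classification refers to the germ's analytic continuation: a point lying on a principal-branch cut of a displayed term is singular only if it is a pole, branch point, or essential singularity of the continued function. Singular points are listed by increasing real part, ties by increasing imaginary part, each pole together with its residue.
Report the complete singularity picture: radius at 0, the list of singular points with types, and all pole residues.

Denominator factor (w - 3)^2: pole of order 2 at 3, modulus 3.
The radius of convergence is the smallest modulus among the singular points: 3.
At the order-2 pole 3 set g(w) = (w - (3))^2*f(w) = -11/6.
Order-2 pole: residue = g'(a); g'(3) = 0, so the residue is 0.

Radius of convergence at 0: 3.
At 3: a pole of order 2; residue 0.


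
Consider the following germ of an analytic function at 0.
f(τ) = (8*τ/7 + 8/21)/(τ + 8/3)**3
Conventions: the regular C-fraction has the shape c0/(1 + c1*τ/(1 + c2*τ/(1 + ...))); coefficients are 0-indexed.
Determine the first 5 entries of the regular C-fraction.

The regular C-fraction coefficients are [9/448, -15/8, 129/40, -201/860, -5145/46096].

Taylor coefficients (expand at 0): a_0 = 9/448, a_1 = 135/3584, a_2 = -729/14336, a_3 = 4617/114688, a_4 = -47385/1835008.
c0 = a_0 = 9/448. Peel one level at a time: if S = 1 + c*τ/S' with S'(0) = 1, then c is the τ-coefficient of S and S' = c*τ/(S - 1).
S_1 = c0/f = 1 + (-15/8)*τ + (387/64)*τ^2 + ...; c1 = -15/8.
S_2 = c1*τ/(S_1 - 1) = 1 + (129/40)*τ + (603/800)*τ^2 + ...; c2 = 129/40.
S_3 = c2*τ/(S_2 - 1) = 1 + (-201/860)*τ + (-3087/118336)*τ^2 + ...; c3 = -201/860.
S_4 = c3*τ/(S_3 - 1) = 1 + (-5145/46096)*τ + ...; c4 = -5145/46096.


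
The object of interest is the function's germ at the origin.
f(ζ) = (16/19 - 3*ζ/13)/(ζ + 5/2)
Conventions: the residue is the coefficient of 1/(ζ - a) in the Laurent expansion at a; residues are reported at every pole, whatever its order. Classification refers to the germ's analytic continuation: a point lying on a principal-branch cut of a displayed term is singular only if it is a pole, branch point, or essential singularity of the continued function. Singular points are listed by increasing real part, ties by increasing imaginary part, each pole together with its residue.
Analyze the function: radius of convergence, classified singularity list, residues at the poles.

Radius of convergence at 0: 5/2.
At -5/2: a pole of order 1; residue 701/494.

Denominator factor (ζ + 5/2): pole of order 1 at -5/2, modulus 5/2.
The radius of convergence is the smallest modulus among the singular points: 5/2.
At the order-1 pole -5/2 set g(ζ) = (ζ - (-5/2))*f(ζ) = 16/19 - 3*ζ/13.
Simple pole: residue = g(a) at a = -5/2, which is 701/494.


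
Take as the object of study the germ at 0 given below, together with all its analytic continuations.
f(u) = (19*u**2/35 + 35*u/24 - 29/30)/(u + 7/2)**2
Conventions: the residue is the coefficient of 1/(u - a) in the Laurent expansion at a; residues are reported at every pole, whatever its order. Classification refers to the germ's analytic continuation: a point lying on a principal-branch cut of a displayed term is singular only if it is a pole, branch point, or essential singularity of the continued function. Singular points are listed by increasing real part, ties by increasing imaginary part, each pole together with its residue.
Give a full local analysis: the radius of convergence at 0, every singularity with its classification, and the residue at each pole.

Denominator factor (u + 7/2)^2: pole of order 2 at -7/2, modulus 7/2.
The radius of convergence is the smallest modulus among the singular points: 7/2.
At the order-2 pole -7/2 set g(u) = (u - (-7/2))^2*f(u) = 19*u**2/35 + 35*u/24 - 29/30.
Order-2 pole: residue = g'(a); g'(-7/2) = -281/120, so the residue is -281/120.

Radius of convergence at 0: 7/2.
At -7/2: a pole of order 2; residue -281/120.


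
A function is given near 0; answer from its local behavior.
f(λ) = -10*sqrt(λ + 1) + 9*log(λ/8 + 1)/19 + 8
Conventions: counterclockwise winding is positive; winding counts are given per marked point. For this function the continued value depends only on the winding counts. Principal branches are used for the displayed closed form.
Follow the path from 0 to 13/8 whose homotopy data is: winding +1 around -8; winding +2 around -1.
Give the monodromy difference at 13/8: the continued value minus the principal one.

The rational part is single-valued and drops out of the difference; each branch term changes only by its own monodromy.
(-10)*sqrt(1 - λ/(-1)): winding +2 is even, the square root returns to the same sheet, contribution 0.
(9/19)*log(1 - λ/(-8)): each positive loop around -8 adds 2*pi*i to the log, so winding +1 contributes (9/19)*(1)*2*pi*i = (18/19)*pi*i.
Summing the contributions at λ = 13/8 gives (18/19)*pi*i.

Continued minus principal equals (18/19)*pi*i.


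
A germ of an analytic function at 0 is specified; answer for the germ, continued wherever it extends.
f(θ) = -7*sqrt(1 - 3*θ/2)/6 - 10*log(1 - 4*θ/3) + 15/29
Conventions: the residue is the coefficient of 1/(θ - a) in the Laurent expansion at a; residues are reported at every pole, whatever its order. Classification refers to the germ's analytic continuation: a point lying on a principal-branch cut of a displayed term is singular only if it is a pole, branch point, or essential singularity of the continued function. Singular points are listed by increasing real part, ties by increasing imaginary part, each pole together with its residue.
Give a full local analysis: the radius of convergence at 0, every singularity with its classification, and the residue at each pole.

Branch term (-10)*log(1 - θ/(3/4)): its argument vanishes at θ = 3/4, a logarithmic branch point, modulus 3/4.
Branch term (-7/6)*sqrt(1 - θ/(2/3)): its argument vanishes at θ = 2/3, a square-root branch point, modulus 2/3.
The radius of convergence is the smallest modulus among the singular points: 2/3.
List the singular points by increasing real part (a conjugate pair: the negative imaginary part first).

Radius of convergence at 0: 2/3.
At 2/3: an algebraic (square-root) branch point.
At 3/4: a logarithmic branch point.


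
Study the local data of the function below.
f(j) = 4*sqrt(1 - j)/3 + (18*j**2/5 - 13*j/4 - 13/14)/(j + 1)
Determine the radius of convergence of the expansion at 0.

The radius of convergence is 1.

Denominator factor (j + 1): pole of order 1 at -1, modulus 1.
Branch term (4/3)*sqrt(1 - j/(1)): its argument vanishes at j = 1, a square-root branch point, modulus 1.
The radius of convergence is the smallest modulus among the singular points: 1.


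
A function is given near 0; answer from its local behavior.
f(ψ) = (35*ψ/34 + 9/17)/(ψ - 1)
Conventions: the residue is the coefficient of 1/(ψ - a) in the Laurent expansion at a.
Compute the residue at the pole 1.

The residue is 53/34.

At the order-1 pole 1 set g(ψ) = (ψ - (1))*f(ψ) = 35*ψ/34 + 9/17.
Simple pole: residue = g(a) at a = 1, which is 53/34.


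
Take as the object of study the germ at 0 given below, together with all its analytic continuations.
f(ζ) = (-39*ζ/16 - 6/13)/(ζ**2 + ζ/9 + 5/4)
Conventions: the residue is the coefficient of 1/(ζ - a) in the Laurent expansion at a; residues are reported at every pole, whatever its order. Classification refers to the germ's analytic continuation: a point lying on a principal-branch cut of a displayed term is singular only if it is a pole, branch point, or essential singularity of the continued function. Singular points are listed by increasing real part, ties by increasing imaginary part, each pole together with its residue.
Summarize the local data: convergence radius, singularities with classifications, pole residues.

Denominator factor (ζ**2 + ζ/9 + 5/4): discriminant -404/81, complex-conjugate roots (-1/18) + ((1/9)*sqrt(101))*i and (-1/18) - ((1/9)*sqrt(101))*i; poles of order 1, moduli (1/2)*sqrt(5) and (1/2)*sqrt(5).
The radius of convergence is the smallest modulus among the singular points: (1/2)*sqrt(5).
The factor ζ**2 + ζ/9 + 5/4 splits as (ζ - a)(ζ - a') with a = (-1/18) - ((1/9)*sqrt(101))*i, a' = (-1/18) + ((1/9)*sqrt(101))*i. At the order-1 pole a set g(ζ) = (ζ - a)*f(ζ) = [-39*ζ/16 - 6/13] / (ζ - a').
Simple pole: residue = g(a) at a = (-1/18) - ((1/9)*sqrt(101))*i, which is (-39/32) - ((1221/84032)*sqrt(101))*i.
The factor ζ**2 + ζ/9 + 5/4 splits as (ζ - a)(ζ - a') with a = (-1/18) + ((1/9)*sqrt(101))*i, a' = (-1/18) - ((1/9)*sqrt(101))*i. At the order-1 pole a set g(ζ) = (ζ - a)*f(ζ) = [-39*ζ/16 - 6/13] / (ζ - a').
Simple pole: residue = g(a) at a = (-1/18) + ((1/9)*sqrt(101))*i, which is (-39/32) + ((1221/84032)*sqrt(101))*i.
List the singular points by increasing real part (a conjugate pair: the negative imaginary part first).

Radius of convergence at 0: (1/2)*sqrt(5).
At (-1/18) - ((1/9)*sqrt(101))*i: a pole of order 1; residue (-39/32) - ((1221/84032)*sqrt(101))*i.
At (-1/18) + ((1/9)*sqrt(101))*i: a pole of order 1; residue (-39/32) + ((1221/84032)*sqrt(101))*i.


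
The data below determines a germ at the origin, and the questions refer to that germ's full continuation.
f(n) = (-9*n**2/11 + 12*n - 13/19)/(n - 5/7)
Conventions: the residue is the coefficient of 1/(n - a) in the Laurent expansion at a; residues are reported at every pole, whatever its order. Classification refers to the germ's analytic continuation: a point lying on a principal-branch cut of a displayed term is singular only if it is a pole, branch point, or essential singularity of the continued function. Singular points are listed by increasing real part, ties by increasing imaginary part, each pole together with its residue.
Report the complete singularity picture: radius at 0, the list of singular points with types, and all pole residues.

Denominator factor (n - 5/7): pole of order 1 at 5/7, modulus 5/7.
The radius of convergence is the smallest modulus among the singular points: 5/7.
At the order-1 pole 5/7 set g(n) = (n - (5/7))*f(n) = -9*n**2/11 + 12*n - 13/19.
Simple pole: residue = g(a) at a = 5/7, which is 76498/10241.

Radius of convergence at 0: 5/7.
At 5/7: a pole of order 1; residue 76498/10241.


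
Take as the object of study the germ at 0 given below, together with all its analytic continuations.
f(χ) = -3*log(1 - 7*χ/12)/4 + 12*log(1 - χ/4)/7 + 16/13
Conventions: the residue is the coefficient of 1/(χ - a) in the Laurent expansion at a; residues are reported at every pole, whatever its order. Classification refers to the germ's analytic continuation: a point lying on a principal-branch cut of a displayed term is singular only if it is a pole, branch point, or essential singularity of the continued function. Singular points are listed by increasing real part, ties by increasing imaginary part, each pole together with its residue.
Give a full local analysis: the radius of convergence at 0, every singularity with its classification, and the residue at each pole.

Radius of convergence at 0: 12/7.
At 12/7: a logarithmic branch point.
At 4: a logarithmic branch point.

Branch term (12/7)*log(1 - χ/(4)): its argument vanishes at χ = 4, a logarithmic branch point, modulus 4.
Branch term (-3/4)*log(1 - χ/(12/7)): its argument vanishes at χ = 12/7, a logarithmic branch point, modulus 12/7.
The radius of convergence is the smallest modulus among the singular points: 12/7.
List the singular points by increasing real part (a conjugate pair: the negative imaginary part first).


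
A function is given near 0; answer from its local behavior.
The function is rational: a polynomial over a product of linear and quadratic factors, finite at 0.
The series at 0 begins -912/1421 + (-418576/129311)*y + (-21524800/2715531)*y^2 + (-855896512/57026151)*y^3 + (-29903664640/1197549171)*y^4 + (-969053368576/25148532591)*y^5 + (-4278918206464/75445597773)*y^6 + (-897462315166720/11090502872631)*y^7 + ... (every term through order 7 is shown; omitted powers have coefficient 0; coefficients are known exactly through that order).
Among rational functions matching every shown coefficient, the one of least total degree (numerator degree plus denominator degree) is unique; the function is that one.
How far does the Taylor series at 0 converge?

The radius of convergence is 3/4.

No rational of total degree below 4 reproduces all 8 coefficients; solving the [1/3] Pade equations on them gives f(y) = (17*y/13 + 19/29)/((y - 7/6)**2*(y - 3/4)), whose expansion matches every shown term.
Denominator factor (y - 3/4): pole of order 1 at 3/4, modulus 3/4.
Denominator factor (y - 7/6)^2: pole of order 2 at 7/6, modulus 7/6.
The radius of convergence is the smallest modulus among the singular points: 3/4.


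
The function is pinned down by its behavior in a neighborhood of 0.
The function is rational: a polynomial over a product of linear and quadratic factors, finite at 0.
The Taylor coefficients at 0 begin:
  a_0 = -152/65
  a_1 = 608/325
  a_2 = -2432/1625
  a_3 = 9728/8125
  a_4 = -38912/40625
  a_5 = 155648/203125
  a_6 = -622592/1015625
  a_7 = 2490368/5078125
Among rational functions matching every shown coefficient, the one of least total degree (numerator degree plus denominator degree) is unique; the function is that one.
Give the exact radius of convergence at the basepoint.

No rational of total degree below 1 reproduces all 8 coefficients; solving the [0/1] Pade equations on them gives f(δ) = -38/(13*(δ + 5/4)), whose expansion matches every shown term.
Denominator factor (δ + 5/4): pole of order 1 at -5/4, modulus 5/4.
The radius of convergence is the smallest modulus among the singular points: 5/4.

The radius of convergence is 5/4.


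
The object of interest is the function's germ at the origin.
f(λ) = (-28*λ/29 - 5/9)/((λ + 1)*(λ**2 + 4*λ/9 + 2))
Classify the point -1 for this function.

The point is a pole of order 1.

The denominator factor λ + 1 vanishes at -1 and appears to the power 1; the numerator there equals 107/261, nonzero, and no other factor vanishes.
Hence a pole whose order is the multiplicity, 1.


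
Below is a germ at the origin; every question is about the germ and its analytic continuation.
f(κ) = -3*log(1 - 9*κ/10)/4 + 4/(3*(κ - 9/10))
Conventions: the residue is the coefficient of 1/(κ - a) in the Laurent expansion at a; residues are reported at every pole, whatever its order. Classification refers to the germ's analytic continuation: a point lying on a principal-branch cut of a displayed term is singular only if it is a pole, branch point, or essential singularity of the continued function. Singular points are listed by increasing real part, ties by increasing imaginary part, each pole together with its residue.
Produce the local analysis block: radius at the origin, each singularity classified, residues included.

Radius of convergence at 0: 9/10.
At 9/10: a pole of order 1; residue 4/3.
At 10/9: a logarithmic branch point.

Denominator factor (κ - 9/10): pole of order 1 at 9/10, modulus 9/10.
Branch term (-3/4)*log(1 - κ/(10/9)): its argument vanishes at κ = 10/9, a logarithmic branch point, modulus 10/9.
The radius of convergence is the smallest modulus among the singular points: 9/10.
The branch term is analytic at 9/10 and contributes nothing to the residue; only the rational part matters.
At the order-1 pole 9/10 set g(κ) = (κ - (9/10))*(rational part) = 4/3.
Simple pole: residue = g(a) at a = 9/10, which is 4/3.
List the singular points by increasing real part (a conjugate pair: the negative imaginary part first).
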